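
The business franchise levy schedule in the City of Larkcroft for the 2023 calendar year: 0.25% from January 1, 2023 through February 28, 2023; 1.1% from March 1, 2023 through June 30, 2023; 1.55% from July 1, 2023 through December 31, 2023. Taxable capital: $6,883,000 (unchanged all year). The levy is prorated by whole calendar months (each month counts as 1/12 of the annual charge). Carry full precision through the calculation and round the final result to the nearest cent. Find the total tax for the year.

$81,448.83

January 1 – February 28, 2023: 2 months at 0.25% → $6,883,000 × 0.25% × 2/12 = $2,867.9167
March 1 – June 30, 2023: 4 months at 1.1% → $6,883,000 × 1.1% × 4/12 = $25,237.6667
July 1 – December 31, 2023: 6 months at 1.55% → $6,883,000 × 1.55% × 6/12 = $53,343.2500
Total = $81,448.8333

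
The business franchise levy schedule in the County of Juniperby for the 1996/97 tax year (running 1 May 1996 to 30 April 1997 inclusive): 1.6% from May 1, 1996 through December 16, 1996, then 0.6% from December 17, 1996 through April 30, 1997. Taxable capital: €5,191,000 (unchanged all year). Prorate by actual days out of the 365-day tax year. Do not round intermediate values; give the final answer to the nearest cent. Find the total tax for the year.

May 1 – December 16, 1996: 230 days at 1.6% → €5,191,000 × 1.6% × 230/365 = €52,336.6575
December 17, 1996 – April 30, 1997: 135 days at 0.6% → €5,191,000 × 0.6% × 135/365 = €11,519.7534
Total = €63,856.4110

€63,856.41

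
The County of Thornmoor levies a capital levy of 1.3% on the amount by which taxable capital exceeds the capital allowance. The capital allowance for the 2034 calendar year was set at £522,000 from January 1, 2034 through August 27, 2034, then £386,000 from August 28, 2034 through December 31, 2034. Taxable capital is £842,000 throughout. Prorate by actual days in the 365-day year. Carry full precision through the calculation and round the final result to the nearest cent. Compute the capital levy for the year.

January 1 – August 27, 2034: 239 days, exemption £522,000 → (£842,000 − £522,000) × 1.3% × 239/365 = £2,723.9452
August 28 – December 31, 2034: 126 days, exemption £386,000 → (£842,000 − £386,000) × 1.3% × 126/365 = £2,046.3781
Total = £4,770.3233

£4,770.32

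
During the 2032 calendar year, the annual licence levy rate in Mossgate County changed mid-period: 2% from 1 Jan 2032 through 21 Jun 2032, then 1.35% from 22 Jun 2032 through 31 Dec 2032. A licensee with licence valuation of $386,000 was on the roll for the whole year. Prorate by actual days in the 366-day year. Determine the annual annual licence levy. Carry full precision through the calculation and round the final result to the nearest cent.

1 Jan – 21 Jun 2032: 173 days at 2% → $386,000 × 2% × 173/366 = $3,649.0710
22 Jun – 31 Dec 2032: 193 days at 1.35% → $386,000 × 1.35% × 193/366 = $2,747.8770
Total = $6,396.9481

$6,396.95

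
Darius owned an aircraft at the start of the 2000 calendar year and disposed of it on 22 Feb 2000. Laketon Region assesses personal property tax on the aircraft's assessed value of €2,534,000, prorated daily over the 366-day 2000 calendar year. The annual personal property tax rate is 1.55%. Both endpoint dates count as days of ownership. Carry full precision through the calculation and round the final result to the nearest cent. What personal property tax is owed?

Days held (1 Jan – 22 Feb 2000): 53 out of 366
Tax = €2,534,000 × 1.55% × 53/366 = €5,687.6530

€5,687.65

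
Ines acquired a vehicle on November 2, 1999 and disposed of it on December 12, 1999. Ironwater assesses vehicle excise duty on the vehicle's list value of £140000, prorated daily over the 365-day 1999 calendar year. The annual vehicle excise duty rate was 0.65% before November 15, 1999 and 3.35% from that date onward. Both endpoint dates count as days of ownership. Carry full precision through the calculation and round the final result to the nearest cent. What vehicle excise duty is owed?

£392.19

November 2 – November 14, 1999: 13 days at 0.65% → £140000 × 0.65% × 13/365 = £32.4110
November 15 – December 12, 1999: 28 days at 3.35% → £140000 × 3.35% × 28/365 = £359.7808
Total = £392.1918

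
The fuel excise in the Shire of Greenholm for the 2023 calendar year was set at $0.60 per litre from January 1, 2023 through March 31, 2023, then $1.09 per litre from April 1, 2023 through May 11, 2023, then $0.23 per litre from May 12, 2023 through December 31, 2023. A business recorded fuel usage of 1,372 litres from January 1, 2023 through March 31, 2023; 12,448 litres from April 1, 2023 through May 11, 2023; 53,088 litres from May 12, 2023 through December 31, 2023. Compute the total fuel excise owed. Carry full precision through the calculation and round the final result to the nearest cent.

$26601.76

January 1 – March 31, 2023: 1,372 litres at $0.60/litre → $823.20
April 1 – May 11, 2023: 12,448 litres at $1.09/litre → $13568.32
May 12 – December 31, 2023: 53,088 litres at $0.23/litre → $12210.24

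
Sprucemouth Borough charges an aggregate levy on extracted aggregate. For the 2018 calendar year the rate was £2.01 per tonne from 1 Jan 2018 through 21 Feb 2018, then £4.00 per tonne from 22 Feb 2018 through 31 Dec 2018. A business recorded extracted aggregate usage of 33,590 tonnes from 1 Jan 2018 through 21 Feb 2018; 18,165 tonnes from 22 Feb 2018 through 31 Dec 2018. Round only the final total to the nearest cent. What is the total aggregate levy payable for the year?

1 Jan – 21 Feb 2018: 33,590 tonnes at £2.01/tonne → £67,515.90
22 Feb – 31 Dec 2018: 18,165 tonnes at £4.00/tonne → £72,660.00

£140,175.90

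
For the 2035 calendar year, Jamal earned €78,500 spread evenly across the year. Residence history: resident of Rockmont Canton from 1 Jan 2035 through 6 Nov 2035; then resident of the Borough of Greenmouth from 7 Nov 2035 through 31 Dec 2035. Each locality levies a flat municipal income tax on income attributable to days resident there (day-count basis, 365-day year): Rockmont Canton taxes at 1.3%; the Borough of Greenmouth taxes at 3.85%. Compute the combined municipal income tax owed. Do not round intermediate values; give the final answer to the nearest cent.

€1,322.13

Rockmont Canton, 1 Jan – 6 Nov 2035: 310 days → €78,500 × 1.3% × 310/365 = €866.7260
The Borough of Greenmouth, 7 Nov – 31 Dec 2035: 55 days → €78,500 × 3.85% × 55/365 = €455.4075
Total = €1,322.1336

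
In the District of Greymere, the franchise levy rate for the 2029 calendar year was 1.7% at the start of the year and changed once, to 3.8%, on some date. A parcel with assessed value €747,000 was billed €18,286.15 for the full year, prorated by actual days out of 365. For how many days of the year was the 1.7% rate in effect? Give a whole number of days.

235 days

Let d = days at the first rate; then 365 − d days at the second rate.
€747,000 × [1.7%·d + 3.8%·(365−d)] / 365 = €18,286.15
Solving gives d = 235, so the new rate took effect on 24 August 2029.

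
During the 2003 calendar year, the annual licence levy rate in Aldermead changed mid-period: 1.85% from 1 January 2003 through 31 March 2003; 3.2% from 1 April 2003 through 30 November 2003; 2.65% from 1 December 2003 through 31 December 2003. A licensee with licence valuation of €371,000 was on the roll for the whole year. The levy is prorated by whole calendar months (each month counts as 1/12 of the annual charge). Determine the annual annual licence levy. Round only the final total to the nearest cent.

1 January – 31 March 2003: 3 months at 1.85% → €371,000 × 1.85% × 3/12 = €1,715.8750
1 April – 30 November 2003: 8 months at 3.2% → €371,000 × 3.2% × 8/12 = €7,914.6667
1 December – 31 December 2003: 1 month at 2.65% → €371,000 × 2.65% × 1/12 = €819.2917
Total = €10,449.8333

€10,449.83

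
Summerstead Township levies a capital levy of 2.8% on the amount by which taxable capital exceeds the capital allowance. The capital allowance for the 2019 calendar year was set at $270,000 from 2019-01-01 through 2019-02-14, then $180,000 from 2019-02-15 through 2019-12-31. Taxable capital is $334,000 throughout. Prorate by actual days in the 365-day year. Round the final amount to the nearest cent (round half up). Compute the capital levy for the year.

2019-01-01 to 2019-02-14: 45 days, exemption $270,000 → ($334,000 − $270,000) × 2.8% × 45/365 = $220.9315
2019-02-15 to 2019-12-31: 320 days, exemption $180,000 → ($334,000 − $180,000) × 2.8% × 320/365 = $3,780.3836
Total = $4,001.3151

$4,001.32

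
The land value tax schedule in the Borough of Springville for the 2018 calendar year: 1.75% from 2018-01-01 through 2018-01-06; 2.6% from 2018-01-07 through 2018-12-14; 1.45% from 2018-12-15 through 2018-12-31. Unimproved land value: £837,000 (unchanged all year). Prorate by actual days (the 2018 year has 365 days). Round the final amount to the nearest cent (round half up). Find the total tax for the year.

2018-01-01 to 2018-01-06: 6 days at 1.75% → £837,000 × 1.75% × 6/365 = £240.7808
2018-01-07 to 2018-12-14: 342 days at 2.6% → £837,000 × 2.6% × 342/365 = £20,390.6959
2018-12-15 to 2018-12-31: 17 days at 1.45% → £837,000 × 1.45% × 17/365 = £565.2616
Total = £21,196.7384

£21,196.74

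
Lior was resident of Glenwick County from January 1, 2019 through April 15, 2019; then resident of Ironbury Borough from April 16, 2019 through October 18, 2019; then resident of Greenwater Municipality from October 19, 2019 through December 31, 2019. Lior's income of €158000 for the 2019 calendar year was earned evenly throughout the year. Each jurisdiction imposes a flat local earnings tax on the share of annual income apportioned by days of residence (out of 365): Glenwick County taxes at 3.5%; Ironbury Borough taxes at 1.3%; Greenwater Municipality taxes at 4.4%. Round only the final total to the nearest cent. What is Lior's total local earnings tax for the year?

Glenwick County, January 1 – April 15, 2019: 105 days → €158000 × 3.5% × 105/365 = €1590.8219
Ironbury Borough, April 16 – October 18, 2019: 186 days → €158000 × 1.3% × 186/365 = €1046.6959
Greenwater Municipality, October 19 – December 31, 2019: 74 days → €158000 × 4.4% × 74/365 = €1409.4466
Total = €4046.9644

€4046.96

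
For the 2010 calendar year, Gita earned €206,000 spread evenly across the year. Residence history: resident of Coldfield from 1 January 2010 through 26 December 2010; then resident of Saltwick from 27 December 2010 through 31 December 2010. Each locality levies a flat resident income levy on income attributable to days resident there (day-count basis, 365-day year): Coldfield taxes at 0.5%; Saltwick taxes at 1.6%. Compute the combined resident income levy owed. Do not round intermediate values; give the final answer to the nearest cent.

€1,061.04

Coldfield, 1 January – 26 December 2010: 360 days → €206,000 × 0.5% × 360/365 = €1,015.8904
Saltwick, 27 December – 31 December 2010: 5 days → €206,000 × 1.6% × 5/365 = €45.1507
Total = €1,061.0411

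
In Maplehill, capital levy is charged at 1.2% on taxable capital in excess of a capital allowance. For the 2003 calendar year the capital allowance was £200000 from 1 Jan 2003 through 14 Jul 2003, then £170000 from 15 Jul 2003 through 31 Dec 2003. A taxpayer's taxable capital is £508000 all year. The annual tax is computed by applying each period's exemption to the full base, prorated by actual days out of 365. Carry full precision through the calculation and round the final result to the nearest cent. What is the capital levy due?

£3863.67

1 Jan – 14 Jul 2003: 195 days, exemption £200000 → (£508000 − £200000) × 1.2% × 195/365 = £1974.5753
15 Jul – 31 Dec 2003: 170 days, exemption £170000 → (£508000 − £170000) × 1.2% × 170/365 = £1889.0959
Total = £3863.6712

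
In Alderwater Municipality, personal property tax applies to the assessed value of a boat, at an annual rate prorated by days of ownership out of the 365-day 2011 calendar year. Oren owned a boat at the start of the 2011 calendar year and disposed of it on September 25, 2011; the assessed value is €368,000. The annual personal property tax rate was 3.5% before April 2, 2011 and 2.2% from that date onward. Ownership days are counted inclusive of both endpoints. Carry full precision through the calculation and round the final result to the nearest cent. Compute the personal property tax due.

€7,137.18

January 1 – April 1, 2011: 91 days at 3.5% → €368,000 × 3.5% × 91/365 = €3,211.1781
April 2 – September 25, 2011: 177 days at 2.2% → €368,000 × 2.2% × 177/365 = €3,926.0055
Total = €7,137.1836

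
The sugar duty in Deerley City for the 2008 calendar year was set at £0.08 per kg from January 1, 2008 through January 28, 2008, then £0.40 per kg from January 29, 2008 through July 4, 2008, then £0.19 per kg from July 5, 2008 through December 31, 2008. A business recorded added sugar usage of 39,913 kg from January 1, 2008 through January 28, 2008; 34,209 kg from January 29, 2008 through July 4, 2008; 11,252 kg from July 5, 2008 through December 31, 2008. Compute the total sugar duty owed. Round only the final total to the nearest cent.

January 1 – January 28, 2008: 39,913 kg at £0.08/kg → £3193.04
January 29 – July 4, 2008: 34,209 kg at £0.40/kg → £13683.60
July 5 – December 31, 2008: 11,252 kg at £0.19/kg → £2137.88

£19014.52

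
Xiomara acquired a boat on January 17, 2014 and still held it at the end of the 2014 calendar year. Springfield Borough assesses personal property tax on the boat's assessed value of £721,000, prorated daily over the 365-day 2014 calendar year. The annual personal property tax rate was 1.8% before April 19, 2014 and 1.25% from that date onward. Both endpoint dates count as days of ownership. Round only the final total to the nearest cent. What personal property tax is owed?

£9,616.95

January 17 – April 18, 2014: 92 days at 1.8% → £721,000 × 1.8% × 92/365 = £3,271.1671
April 19 – December 31, 2014: 257 days at 1.25% → £721,000 × 1.25% × 257/365 = £6,345.7877
Total = £9,616.9548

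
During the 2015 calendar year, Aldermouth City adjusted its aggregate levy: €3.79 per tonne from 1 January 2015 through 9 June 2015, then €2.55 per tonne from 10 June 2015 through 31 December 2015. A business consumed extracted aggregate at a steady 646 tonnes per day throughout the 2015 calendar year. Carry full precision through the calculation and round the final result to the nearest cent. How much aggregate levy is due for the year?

€729,430.90

1 January – 9 June 2015: 160 days × 646 tonnes/day = 103,360 tonnes at €3.79/tonne → €391,734.40
10 June – 31 December 2015: 205 days × 646 tonnes/day = 132,430 tonnes at €2.55/tonne → €337,696.50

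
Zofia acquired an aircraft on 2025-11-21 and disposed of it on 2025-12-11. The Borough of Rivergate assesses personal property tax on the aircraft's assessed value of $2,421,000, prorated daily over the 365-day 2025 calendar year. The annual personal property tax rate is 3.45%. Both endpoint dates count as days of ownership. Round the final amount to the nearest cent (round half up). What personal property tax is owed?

$4,805.52

Days held (2025-11-21 to 2025-12-11): 21 out of 365
Tax = $2,421,000 × 3.45% × 21/365 = $4,805.5192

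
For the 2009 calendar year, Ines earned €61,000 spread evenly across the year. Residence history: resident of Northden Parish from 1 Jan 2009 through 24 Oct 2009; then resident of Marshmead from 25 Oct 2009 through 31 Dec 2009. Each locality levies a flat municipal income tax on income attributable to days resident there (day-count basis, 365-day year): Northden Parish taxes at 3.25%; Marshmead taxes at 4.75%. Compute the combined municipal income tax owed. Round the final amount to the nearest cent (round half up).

€2,152.97

Northden Parish, 1 Jan – 24 Oct 2009: 297 days → €61,000 × 3.25% × 297/365 = €1,613.1575
Marshmead, 25 Oct – 31 Dec 2009: 68 days → €61,000 × 4.75% × 68/365 = €539.8082
Total = €2,152.9658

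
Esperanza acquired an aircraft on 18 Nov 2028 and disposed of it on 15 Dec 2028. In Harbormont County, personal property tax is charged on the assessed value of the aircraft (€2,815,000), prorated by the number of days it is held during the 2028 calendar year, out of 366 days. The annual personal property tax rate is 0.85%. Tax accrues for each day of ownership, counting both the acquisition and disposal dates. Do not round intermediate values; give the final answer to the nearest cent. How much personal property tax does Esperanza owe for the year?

€1,830.52

Days held (18 Nov – 15 Dec 2028): 28 out of 366
Tax = €2,815,000 × 0.85% × 28/366 = €1,830.5191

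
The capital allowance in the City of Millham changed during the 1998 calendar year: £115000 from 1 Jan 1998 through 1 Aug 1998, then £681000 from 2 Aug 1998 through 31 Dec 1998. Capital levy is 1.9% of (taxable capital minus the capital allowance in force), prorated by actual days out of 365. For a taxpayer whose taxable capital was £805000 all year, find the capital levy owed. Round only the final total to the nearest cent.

1 Jan – 1 Aug 1998: 213 days, exemption £115000 → (£805000 − £115000) × 1.9% × 213/365 = £7650.4932
2 Aug – 31 Dec 1998: 152 days, exemption £681000 → (£805000 − £681000) × 1.9% × 152/365 = £981.1288
Total = £8631.6219

£8631.62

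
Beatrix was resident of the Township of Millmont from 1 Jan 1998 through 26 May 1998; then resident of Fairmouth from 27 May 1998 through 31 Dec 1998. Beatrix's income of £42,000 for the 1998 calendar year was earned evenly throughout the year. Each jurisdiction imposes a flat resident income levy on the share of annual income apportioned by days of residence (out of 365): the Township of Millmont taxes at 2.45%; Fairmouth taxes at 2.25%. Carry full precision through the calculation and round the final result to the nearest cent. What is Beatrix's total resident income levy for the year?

The Township of Millmont, 1 Jan – 26 May 1998: 146 days → £42,000 × 2.45% × 146/365 = £411.6000
Fairmouth, 27 May – 31 Dec 1998: 219 days → £42,000 × 2.25% × 219/365 = £567.0000
Total = £978.6000

£978.60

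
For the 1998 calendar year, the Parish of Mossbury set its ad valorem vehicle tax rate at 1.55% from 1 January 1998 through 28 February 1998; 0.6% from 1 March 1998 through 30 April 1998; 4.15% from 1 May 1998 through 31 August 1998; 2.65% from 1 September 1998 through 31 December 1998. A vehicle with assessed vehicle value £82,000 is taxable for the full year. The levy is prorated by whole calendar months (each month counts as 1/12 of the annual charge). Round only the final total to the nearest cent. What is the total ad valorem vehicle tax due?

1 January – 28 February 1998: 2 months at 1.55% → £82,000 × 1.55% × 2/12 = £211.8333
1 March – 30 April 1998: 2 months at 0.6% → £82,000 × 0.6% × 2/12 = £82.0000
1 May – 31 August 1998: 4 months at 4.15% → £82,000 × 4.15% × 4/12 = £1,134.3333
1 September – 31 December 1998: 4 months at 2.65% → £82,000 × 2.65% × 4/12 = £724.3333
Total = £2,152.5000

£2,152.50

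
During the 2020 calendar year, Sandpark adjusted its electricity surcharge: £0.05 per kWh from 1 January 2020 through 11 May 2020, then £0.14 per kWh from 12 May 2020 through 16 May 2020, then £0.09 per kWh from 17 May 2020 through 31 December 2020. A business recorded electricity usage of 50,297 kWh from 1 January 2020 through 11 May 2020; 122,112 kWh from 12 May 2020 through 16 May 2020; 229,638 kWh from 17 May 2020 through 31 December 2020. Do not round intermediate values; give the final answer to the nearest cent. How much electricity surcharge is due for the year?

£40,277.95

1 January – 11 May 2020: 50,297 kWh at £0.05/kWh → £2,514.85
12 May – 16 May 2020: 122,112 kWh at £0.14/kWh → £17,095.68
17 May – 31 December 2020: 229,638 kWh at £0.09/kWh → £20,667.42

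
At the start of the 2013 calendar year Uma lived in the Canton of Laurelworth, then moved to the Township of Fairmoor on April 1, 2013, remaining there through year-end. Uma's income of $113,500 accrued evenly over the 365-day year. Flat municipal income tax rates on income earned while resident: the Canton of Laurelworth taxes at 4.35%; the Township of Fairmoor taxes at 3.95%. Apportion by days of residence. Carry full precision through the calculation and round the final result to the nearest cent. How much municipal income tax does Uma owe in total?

$4,595.20

The Canton of Laurelworth, January 1 – March 31, 2013: 90 days → $113,500 × 4.35% × 90/365 = $1,217.4041
The Township of Fairmoor, April 1 – December 31, 2013: 275 days → $113,500 × 3.95% × 275/365 = $3,377.7911
Total = $4,595.1952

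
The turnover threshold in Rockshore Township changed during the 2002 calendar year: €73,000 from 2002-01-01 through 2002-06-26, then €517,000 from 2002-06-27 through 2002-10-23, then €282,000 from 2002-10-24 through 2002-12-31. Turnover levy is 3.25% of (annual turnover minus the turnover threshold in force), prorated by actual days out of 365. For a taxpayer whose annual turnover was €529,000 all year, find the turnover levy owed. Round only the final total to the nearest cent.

€8,831.36

2002-01-01 to 2002-06-26: 177 days, exemption €73,000 → (€529,000 − €73,000) × 3.25% × 177/365 = €7,186.6849
2002-06-27 to 2002-10-23: 119 days, exemption €517,000 → (€529,000 − €517,000) × 3.25% × 119/365 = €127.1507
2002-10-24 to 2002-12-31: 69 days, exemption €282,000 → (€529,000 − €282,000) × 3.25% × 69/365 = €1,517.5274
Total = €8,831.3630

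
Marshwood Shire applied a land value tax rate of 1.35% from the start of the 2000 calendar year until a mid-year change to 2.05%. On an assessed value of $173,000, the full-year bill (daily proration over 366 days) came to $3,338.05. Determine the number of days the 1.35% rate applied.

63 days

Let d = days at the first rate; then 366 − d days at the second rate.
$173,000 × [1.35%·d + 2.05%·(366−d)] / 366 = $3,338.05
Solving gives d = 63, so the new rate took effect on March 4, 2000.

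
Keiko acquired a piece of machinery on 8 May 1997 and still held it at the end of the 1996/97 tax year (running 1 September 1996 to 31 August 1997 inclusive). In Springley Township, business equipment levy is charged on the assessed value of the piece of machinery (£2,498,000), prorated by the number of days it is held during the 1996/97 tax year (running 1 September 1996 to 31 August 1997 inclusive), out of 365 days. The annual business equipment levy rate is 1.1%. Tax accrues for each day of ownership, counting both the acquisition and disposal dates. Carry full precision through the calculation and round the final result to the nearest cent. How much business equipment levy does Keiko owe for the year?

£8,732.73

Days held (8 May – 31 Aug 1997): 116 out of 365
Tax = £2,498,000 × 1.1% × 116/365 = £8,732.7342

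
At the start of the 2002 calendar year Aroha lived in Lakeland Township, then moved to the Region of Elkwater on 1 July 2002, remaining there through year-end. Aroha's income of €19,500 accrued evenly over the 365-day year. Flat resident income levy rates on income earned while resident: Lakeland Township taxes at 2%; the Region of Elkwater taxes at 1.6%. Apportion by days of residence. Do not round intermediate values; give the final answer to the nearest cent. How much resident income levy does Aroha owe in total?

Lakeland Township, 1 January – 30 June 2002: 181 days → €19,500 × 2% × 181/365 = €193.3973
The Region of Elkwater, 1 July – 31 December 2002: 184 days → €19,500 × 1.6% × 184/365 = €157.2822
Total = €350.6795

€350.68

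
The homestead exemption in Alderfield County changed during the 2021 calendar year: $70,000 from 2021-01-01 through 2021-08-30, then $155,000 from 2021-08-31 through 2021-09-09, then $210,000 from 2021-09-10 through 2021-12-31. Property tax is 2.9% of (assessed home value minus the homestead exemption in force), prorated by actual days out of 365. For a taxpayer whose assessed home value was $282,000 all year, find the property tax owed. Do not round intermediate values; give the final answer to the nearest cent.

2021-01-01 to 2021-08-30: 242 days, exemption $70,000 → ($282,000 − $70,000) × 2.9% × 242/365 = $4,076.2082
2021-08-31 to 2021-09-09: 10 days, exemption $155,000 → ($282,000 − $155,000) × 2.9% × 10/365 = $100.9041
2021-09-10 to 2021-12-31: 113 days, exemption $210,000 → ($282,000 − $210,000) × 2.9% × 113/365 = $646.4219
Total = $4,823.5342

$4,823.53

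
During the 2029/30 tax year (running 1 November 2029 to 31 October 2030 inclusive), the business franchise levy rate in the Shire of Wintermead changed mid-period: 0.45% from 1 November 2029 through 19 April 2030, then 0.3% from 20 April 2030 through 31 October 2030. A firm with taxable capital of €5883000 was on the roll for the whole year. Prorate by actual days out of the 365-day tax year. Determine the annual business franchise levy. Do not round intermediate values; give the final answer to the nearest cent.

1 November 2029 – 19 April 2030: 170 days at 0.45% → €5883000 × 0.45% × 170/365 = €12330.1233
20 April – 31 October 2030: 195 days at 0.3% → €5883000 × 0.3% × 195/365 = €9428.9178
Total = €21759.0411

€21759.04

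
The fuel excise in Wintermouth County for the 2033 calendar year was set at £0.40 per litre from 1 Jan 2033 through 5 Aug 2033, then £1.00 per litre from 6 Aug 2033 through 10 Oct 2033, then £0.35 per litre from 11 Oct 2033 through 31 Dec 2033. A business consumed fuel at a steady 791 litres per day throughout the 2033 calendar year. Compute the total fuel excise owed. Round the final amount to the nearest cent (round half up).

1 Jan – 5 Aug 2033: 217 days × 791 litres/day = 171,647 litres at £0.40/litre → £68658.80
6 Aug – 10 Oct 2033: 66 days × 791 litres/day = 52,206 litres at £1.00/litre → £52206.00
11 Oct – 31 Dec 2033: 82 days × 791 litres/day = 64,862 litres at £0.35/litre → £22701.70

£143566.50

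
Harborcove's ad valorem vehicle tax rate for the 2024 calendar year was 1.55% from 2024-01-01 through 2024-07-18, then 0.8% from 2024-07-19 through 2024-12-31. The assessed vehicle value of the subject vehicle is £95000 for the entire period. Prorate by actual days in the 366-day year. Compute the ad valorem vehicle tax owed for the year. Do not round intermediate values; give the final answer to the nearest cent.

2024-01-01 to 2024-07-18: 200 days at 1.55% → £95000 × 1.55% × 200/366 = £804.6448
2024-07-19 to 2024-12-31: 166 days at 0.8% → £95000 × 0.8% × 166/366 = £344.6995
Total = £1149.3443

£1149.34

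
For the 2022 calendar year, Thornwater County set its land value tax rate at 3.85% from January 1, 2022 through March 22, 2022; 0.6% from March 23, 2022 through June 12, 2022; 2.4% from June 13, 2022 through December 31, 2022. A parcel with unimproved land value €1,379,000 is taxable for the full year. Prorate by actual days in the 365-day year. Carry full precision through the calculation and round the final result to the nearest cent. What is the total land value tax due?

€31,956.91

January 1 – March 22, 2022: 81 days at 3.85% → €1,379,000 × 3.85% × 81/365 = €11,781.9493
March 23 – June 12, 2022: 82 days at 0.6% → €1,379,000 × 0.6% × 82/365 = €1,858.8164
June 13 – December 31, 2022: 202 days at 2.4% → €1,379,000 × 2.4% × 202/365 = €18,316.1425
Total = €31,956.9082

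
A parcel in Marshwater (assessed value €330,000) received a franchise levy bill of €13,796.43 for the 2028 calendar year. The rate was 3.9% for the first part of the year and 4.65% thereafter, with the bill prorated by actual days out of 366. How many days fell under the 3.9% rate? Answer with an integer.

229 days

Let d = days at the first rate; then 366 − d days at the second rate.
€330,000 × [3.9%·d + 4.65%·(366−d)] / 366 = €13,796.43
Solving gives d = 229, so the new rate took effect on 17 August 2028.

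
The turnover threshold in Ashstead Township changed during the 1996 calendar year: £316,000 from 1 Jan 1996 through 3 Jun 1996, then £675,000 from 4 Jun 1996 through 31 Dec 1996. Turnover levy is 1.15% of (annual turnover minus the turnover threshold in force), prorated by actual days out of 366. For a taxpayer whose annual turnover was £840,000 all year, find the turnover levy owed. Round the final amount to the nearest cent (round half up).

1 Jan – 3 Jun 1996: 155 days, exemption £316,000 → (£840,000 − £316,000) × 1.15% × 155/366 = £2,551.9945
4 Jun – 31 Dec 1996: 211 days, exemption £675,000 → (£840,000 − £675,000) × 1.15% × 211/366 = £1,093.9139
Total = £3,645.9085

£3,645.91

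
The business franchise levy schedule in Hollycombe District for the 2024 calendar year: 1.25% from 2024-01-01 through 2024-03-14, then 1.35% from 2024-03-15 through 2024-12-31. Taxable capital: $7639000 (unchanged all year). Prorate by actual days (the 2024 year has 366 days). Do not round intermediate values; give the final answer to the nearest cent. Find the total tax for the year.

$101582.00

2024-01-01 to 2024-03-14: 74 days at 1.25% → $7639000 × 1.25% × 74/366 = $19306.2158
2024-03-15 to 2024-12-31: 292 days at 1.35% → $7639000 × 1.35% × 292/366 = $82275.7869
Total = $101582.0027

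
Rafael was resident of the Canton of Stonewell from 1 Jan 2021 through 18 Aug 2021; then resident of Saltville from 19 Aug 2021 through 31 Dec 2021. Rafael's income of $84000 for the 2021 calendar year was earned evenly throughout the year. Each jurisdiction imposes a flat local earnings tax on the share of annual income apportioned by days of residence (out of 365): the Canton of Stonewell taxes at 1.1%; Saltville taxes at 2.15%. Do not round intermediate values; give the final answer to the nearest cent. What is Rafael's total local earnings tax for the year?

The Canton of Stonewell, 1 Jan – 18 Aug 2021: 230 days → $84000 × 1.1% × 230/365 = $582.2466
Saltville, 19 Aug – 31 Dec 2021: 135 days → $84000 × 2.15% × 135/365 = $667.9726
Total = $1250.2192

$1250.22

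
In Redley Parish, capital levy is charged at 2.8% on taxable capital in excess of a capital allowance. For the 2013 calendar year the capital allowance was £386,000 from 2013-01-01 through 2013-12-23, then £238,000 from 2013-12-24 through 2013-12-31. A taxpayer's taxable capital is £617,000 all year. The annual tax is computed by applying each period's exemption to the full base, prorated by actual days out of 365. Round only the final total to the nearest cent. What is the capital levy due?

2013-01-01 to 2013-12-23: 357 days, exemption £386,000 → (£617,000 − £386,000) × 2.8% × 357/365 = £6,326.2356
2013-12-24 to 2013-12-31: 8 days, exemption £238,000 → (£617,000 − £238,000) × 2.8% × 8/365 = £232.5918
Total = £6,558.8274

£6,558.83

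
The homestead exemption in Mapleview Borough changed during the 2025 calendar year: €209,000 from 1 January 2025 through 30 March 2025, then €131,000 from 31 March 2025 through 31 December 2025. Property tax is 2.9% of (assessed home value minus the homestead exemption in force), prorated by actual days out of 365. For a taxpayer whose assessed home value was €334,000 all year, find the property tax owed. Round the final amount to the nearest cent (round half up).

1 January – 30 March 2025: 89 days, exemption €209,000 → (€334,000 − €209,000) × 2.9% × 89/365 = €883.9041
31 March – 31 December 2025: 276 days, exemption €131,000 → (€334,000 − €131,000) × 2.9% × 276/365 = €4,451.5397
Total = €5,335.4438

€5,335.44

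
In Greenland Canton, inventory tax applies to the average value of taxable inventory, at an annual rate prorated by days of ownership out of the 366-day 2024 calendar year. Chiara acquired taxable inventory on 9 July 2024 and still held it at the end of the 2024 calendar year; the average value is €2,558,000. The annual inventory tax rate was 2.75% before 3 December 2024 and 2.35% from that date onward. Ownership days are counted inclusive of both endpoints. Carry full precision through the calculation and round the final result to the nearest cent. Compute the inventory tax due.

€33,016.37

9 July – 2 December 2024: 147 days at 2.75% → €2,558,000 × 2.75% × 147/366 = €28,253.3197
3 December – 31 December 2024: 29 days at 2.35% → €2,558,000 × 2.35% × 29/366 = €4,763.0519
Total = €33,016.3716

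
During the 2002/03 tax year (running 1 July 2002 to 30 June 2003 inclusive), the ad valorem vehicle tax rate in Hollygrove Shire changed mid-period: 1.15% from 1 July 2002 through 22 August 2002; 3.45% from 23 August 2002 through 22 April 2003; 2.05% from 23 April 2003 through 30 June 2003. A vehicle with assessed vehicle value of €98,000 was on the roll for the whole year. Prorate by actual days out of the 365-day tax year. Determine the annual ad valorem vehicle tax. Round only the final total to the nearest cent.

€2,794.34

1 July – 22 August 2002: 53 days at 1.15% → €98,000 × 1.15% × 53/365 = €163.6466
23 August 2002 – 22 April 2003: 243 days at 3.45% → €98,000 × 3.45% × 243/365 = €2,250.9123
23 April – 30 June 2003: 69 days at 2.05% → €98,000 × 2.05% × 69/365 = €379.7836
Total = €2,794.3425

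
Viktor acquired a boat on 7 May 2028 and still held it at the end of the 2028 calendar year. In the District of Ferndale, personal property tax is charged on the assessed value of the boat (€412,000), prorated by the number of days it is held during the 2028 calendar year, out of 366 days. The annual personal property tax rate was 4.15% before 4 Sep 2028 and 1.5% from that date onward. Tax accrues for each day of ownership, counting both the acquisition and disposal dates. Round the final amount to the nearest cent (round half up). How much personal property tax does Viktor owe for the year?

€7,615.25

7 May – 3 Sep 2028: 120 days at 4.15% → €412,000 × 4.15% × 120/366 = €5,605.9016
4 Sep – 31 Dec 2028: 119 days at 1.5% → €412,000 × 1.5% × 119/366 = €2,009.3443
Total = €7,615.2459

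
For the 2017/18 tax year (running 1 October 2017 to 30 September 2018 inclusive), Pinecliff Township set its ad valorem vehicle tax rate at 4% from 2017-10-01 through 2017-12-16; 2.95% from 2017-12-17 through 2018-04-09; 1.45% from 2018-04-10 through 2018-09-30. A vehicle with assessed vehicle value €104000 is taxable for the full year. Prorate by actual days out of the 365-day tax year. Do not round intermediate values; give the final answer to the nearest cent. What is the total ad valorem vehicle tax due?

€2554.70

2017-10-01 to 2017-12-16: 77 days at 4% → €104000 × 4% × 77/365 = €877.5890
2017-12-17 to 2018-04-09: 114 days at 2.95% → €104000 × 2.95% × 114/365 = €958.2247
2018-04-10 to 2018-09-30: 174 days at 1.45% → €104000 × 1.45% × 174/365 = €718.8822
Total = €2554.6959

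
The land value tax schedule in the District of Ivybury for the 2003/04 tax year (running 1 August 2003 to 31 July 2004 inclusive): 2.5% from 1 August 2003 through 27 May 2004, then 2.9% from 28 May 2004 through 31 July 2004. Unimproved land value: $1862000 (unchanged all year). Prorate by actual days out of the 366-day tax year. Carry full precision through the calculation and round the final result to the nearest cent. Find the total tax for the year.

1 August 2003 – 27 May 2004: 301 days at 2.5% → $1862000 × 2.5% × 301/366 = $38282.9235
28 May – 31 July 2004: 65 days at 2.9% → $1862000 × 2.9% × 65/366 = $9589.8087
Total = $47872.7322

$47872.73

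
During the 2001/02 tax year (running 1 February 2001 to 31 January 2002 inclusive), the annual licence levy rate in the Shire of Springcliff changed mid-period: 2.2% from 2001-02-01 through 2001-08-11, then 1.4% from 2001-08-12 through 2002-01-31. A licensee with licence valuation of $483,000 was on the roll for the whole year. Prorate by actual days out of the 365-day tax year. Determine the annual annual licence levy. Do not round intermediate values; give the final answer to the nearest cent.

$8,794.57

2001-02-01 to 2001-08-11: 192 days at 2.2% → $483,000 × 2.2% × 192/365 = $5,589.5671
2001-08-12 to 2002-01-31: 173 days at 1.4% → $483,000 × 1.4% × 173/365 = $3,205.0027
Total = $8,794.5699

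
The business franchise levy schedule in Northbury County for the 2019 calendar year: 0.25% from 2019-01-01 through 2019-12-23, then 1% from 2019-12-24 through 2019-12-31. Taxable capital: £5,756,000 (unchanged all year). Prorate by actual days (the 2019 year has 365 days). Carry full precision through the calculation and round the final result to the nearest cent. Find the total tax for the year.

£15,336.19

2019-01-01 to 2019-12-23: 357 days at 0.25% → £5,756,000 × 0.25% × 357/365 = £14,074.6027
2019-12-24 to 2019-12-31: 8 days at 1% → £5,756,000 × 1% × 8/365 = £1,261.5890
Total = £15,336.1918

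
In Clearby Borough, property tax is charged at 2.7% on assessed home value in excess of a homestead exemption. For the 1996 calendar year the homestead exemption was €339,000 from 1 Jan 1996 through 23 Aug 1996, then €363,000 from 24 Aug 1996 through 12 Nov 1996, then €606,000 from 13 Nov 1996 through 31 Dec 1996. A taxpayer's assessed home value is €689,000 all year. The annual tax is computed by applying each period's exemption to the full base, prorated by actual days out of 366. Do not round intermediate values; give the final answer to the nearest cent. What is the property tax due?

€8,341.45

1 Jan – 23 Aug 1996: 236 days, exemption €339,000 → (€689,000 − €339,000) × 2.7% × 236/366 = €6,093.4426
24 Aug – 12 Nov 1996: 81 days, exemption €363,000 → (€689,000 − €363,000) × 2.7% × 81/366 = €1,947.9836
13 Nov – 31 Dec 1996: 49 days, exemption €606,000 → (€689,000 − €606,000) × 2.7% × 49/366 = €300.0246
Total = €8,341.4508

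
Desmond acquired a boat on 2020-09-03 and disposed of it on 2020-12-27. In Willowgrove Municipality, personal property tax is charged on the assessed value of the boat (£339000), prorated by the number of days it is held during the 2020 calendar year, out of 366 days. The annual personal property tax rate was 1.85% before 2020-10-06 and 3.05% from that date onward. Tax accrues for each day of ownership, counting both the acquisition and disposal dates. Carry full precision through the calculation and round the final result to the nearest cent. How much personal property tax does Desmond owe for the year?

2020-09-03 to 2020-10-05: 33 days at 1.85% → £339000 × 1.85% × 33/366 = £565.4631
2020-10-06 to 2020-12-27: 83 days at 3.05% → £339000 × 3.05% × 83/366 = £2344.7500
Total = £2910.2131

£2910.21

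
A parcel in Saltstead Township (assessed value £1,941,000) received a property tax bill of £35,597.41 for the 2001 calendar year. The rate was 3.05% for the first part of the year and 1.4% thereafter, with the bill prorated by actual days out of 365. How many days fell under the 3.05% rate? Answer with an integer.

Let d = days at the first rate; then 365 − d days at the second rate.
£1,941,000 × [3.05%·d + 1.4%·(365−d)] / 365 = £35,597.41
Solving gives d = 96, so the new rate took effect on 7 Apr 2001.

96 days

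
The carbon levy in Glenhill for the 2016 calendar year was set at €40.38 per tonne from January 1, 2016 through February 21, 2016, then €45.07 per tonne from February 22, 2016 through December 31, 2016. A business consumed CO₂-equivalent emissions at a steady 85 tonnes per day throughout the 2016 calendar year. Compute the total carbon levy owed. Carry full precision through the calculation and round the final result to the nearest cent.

January 1 – February 21, 2016: 52 days × 85 tonnes/day = 4,420 tonnes at €40.38/tonne → €178,479.60
February 22 – December 31, 2016: 314 days × 85 tonnes/day = 26,690 tonnes at €45.07/tonne → €1,202,918.30

€1,381,397.90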